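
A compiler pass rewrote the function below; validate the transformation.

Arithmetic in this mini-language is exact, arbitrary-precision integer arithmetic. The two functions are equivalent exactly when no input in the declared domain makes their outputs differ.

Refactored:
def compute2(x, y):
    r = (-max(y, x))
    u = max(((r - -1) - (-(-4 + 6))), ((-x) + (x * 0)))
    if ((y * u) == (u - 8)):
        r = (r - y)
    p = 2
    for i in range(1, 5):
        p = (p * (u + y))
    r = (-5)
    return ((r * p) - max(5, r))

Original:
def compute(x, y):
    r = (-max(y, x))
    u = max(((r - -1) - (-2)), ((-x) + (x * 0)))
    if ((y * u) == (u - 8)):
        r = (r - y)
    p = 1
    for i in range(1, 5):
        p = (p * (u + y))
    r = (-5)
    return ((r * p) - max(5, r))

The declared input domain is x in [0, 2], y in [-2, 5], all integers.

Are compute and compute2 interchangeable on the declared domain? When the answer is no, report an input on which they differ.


Try x=0, y=-2.
compute: r := 0 | u := 3 | ((y * u) == (u - 8)): false | p := 1 | iter i=1: | p := 1 | iter i=2: | p := 1 | iter i=3: | p := 1 | iter i=4: | p := 1 | r := -5 | result -10
compute2: r := 0 | u := 3 | ((y * u) == (u - 8)): false | p := 2 | iter i=1: | p := 2 | iter i=2: | p := 2 | iter i=3: | p := 2 | iter i=4: | p := 2 | r := -5 | result -15
-10 against -15: the behavior changed.
verdict: not equivalent; witness: x=0, y=-2


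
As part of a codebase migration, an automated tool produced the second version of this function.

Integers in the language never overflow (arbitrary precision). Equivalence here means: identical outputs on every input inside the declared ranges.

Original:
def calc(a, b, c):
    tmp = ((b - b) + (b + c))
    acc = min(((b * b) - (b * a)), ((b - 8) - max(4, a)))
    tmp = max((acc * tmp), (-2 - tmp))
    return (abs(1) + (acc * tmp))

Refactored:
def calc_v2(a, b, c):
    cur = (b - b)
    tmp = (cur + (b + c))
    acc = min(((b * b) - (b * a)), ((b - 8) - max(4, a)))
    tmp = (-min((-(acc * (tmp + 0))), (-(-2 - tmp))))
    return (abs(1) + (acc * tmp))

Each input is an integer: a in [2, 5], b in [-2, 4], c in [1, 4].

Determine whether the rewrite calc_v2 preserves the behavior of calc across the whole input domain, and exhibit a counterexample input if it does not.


Behavior is preserved: although arithmetic usage differs; also local variable names differ; also constant usage differs; also min/max/abs usage differs; also statement counts differ, the outputs never diverge.
One worked example (a=4, b=4, c=3) — calc: tmp = 7; acc = -8; tmp = -9; return 73; calc_v2: cur = 0; tmp = 7; acc = -8; tmp = -9; return 73; agreement on 73.
Every one of the 112 inputs gives matching results.
verdict: equivalent


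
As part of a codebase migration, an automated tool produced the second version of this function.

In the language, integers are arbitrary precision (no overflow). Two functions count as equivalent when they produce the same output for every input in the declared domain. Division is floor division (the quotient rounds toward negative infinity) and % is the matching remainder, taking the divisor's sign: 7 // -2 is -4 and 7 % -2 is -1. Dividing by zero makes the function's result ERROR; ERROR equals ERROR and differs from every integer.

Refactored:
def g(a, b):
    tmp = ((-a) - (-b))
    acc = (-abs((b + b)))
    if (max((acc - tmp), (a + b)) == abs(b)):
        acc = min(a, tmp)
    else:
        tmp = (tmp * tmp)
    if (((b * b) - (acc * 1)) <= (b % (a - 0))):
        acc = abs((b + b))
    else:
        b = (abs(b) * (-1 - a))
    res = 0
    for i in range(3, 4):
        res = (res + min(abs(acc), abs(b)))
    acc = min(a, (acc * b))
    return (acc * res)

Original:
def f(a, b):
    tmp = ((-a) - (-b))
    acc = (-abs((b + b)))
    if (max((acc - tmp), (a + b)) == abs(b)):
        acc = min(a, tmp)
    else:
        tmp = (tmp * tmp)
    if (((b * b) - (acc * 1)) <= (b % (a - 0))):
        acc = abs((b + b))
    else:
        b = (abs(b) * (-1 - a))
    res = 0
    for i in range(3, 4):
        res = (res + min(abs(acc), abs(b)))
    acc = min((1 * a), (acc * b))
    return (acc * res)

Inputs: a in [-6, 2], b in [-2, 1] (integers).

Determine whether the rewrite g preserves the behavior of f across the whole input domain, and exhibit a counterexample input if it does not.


This is a faithful refactor — arithmetic usage differs, constant usage differs, but the computed results match everywhere.
Tracing a=-3, b=-2: f: tmp := 1 | acc := -4 | (max((acc - tmp), (a + b)) == abs(b)): false | tmp := 1 | (((b * b) - (acc * 1)) <= (b % (a - 0))): false | b := 4 | res := 0 | iter i=3: | res := 4 | acc := -16 | result -64 | g: tmp := 1 | acc := -4 | (max((acc - tmp), (a + b)) == abs(b)): false | tmp := 1 | (((b * b) - (acc * 1)) <= (b % (a - 0))): false | b := 4 | res := 0 | iter i=3: | res := 4 | acc := -16 | result -64 — matching result -64.
Sweeping the whole domain (36 inputs) finds no disagreement.
verdict: equivalent


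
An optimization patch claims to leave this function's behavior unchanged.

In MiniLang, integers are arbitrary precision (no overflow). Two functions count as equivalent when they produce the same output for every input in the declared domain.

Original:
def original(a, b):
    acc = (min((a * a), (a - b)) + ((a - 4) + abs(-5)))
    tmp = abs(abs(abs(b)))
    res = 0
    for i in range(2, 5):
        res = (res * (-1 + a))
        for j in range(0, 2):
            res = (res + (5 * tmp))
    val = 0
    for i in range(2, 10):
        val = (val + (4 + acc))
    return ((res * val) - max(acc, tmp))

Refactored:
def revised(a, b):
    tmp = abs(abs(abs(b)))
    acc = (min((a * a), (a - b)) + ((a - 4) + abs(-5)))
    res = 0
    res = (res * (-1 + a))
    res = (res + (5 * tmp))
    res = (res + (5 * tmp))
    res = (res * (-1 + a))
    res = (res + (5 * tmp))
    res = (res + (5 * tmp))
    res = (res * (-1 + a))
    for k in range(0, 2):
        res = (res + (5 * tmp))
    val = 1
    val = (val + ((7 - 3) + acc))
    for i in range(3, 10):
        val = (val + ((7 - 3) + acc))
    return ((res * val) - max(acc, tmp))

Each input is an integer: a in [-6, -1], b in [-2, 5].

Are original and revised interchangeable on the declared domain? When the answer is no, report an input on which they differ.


At a=-6, b=-2: original gives -34402, revised gives -33542.
verdict: not equivalent; witness: a=-6, b=-2


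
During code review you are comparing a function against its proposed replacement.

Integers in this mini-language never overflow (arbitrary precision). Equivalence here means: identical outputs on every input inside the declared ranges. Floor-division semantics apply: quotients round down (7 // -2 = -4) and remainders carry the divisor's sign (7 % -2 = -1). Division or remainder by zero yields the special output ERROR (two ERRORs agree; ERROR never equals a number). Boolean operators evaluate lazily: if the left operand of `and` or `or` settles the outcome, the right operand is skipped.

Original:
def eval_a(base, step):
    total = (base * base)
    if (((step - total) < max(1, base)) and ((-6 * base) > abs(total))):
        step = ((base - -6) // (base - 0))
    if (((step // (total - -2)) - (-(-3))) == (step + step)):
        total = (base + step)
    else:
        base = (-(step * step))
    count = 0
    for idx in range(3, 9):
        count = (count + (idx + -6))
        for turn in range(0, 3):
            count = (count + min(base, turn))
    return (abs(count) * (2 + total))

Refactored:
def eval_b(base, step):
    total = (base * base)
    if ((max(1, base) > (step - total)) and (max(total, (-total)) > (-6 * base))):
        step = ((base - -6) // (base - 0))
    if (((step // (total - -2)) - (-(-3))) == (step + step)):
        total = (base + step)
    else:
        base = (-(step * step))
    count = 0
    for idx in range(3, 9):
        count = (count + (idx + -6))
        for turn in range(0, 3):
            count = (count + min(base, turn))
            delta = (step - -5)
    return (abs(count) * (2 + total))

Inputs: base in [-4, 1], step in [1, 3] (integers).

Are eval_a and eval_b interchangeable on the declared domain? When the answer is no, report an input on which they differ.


Run the pair on base=-4, step=2.
eval_a: total=16, then (((step - total) < max(1, base)) and ((-6 * base) > abs(total))) is true, then step=-1, then (((step // (total - -2)) - (-(-3))) == (step + step)) is false, then base=-1, then count=0, then (idx=3), then count=-3, then (turn=0), then count=-4, then (turn=1), then count=-5, then (turn=2), then count=-6, then (idx=4), then count=-8, then (turn=0), then count=-9, then (turn=1), then count=-10, then (turn=2), then count=-11, then (idx=5), then count=-12, then (turn=0), then count=-13, then (turn=1), then count=-14, then (turn=2), then count=-15, then (idx=6), then count=-15, then (turn=0), then count=-16, then (turn=1), then count=-17, then (turn=2), then count=-18, then (idx=7), then count=-17, then (turn=0), then count=-18, then (turn=1), then count=-19, then (turn=2), then count=-20, then (idx=8), then count=-18, then (turn=0), then count=-19, then (turn=1), then count=-20, then (turn=2), then count=-21, then returns 378
eval_b: total=16, then ((max(1, base) > (step - total)) and (max(total, (-total)) > (-6 * base))) is false, then (((step // (total - -2)) - (-(-3))) == (step + step)) is false, then base=-4, then count=0, then (idx=3), then count=-3, then (turn=0), then count=-7, then delta=7, then (turn=1), then count=-11, then delta=7, then (turn=2), then count=-15, then delta=7, then (idx=4), then count=-17, then (turn=0), then count=-21, then delta=7, then (turn=1), then count=-25, then delta=7, then (turn=2), then count=-29, then delta=7, then (idx=5), then count=-30, then (turn=0), then count=-34, then delta=7, then (turn=1), then count=-38, then delta=7, then (turn=2), then count=-42, then delta=7, then (idx=6), then count=-42, then (turn=0), then count=-46, then delta=7, then (turn=1), then count=-50, then delta=7, then (turn=2), then count=-54, then delta=7, then (idx=7), then count=-53, then (turn=0), then count=-57, then delta=7, then (turn=1), then count=-61, then delta=7, then (turn=2), then count=-65, then delta=7, then (idx=8), then count=-63, then (turn=0), then count=-67, then delta=7, then (turn=1), then count=-71, then delta=7, then (turn=2), then count=-75, then delta=7, then returns 1350
378 != 1350, so the rewrite changes behavior.
verdict: not equivalent; witness: base=-4, step=2


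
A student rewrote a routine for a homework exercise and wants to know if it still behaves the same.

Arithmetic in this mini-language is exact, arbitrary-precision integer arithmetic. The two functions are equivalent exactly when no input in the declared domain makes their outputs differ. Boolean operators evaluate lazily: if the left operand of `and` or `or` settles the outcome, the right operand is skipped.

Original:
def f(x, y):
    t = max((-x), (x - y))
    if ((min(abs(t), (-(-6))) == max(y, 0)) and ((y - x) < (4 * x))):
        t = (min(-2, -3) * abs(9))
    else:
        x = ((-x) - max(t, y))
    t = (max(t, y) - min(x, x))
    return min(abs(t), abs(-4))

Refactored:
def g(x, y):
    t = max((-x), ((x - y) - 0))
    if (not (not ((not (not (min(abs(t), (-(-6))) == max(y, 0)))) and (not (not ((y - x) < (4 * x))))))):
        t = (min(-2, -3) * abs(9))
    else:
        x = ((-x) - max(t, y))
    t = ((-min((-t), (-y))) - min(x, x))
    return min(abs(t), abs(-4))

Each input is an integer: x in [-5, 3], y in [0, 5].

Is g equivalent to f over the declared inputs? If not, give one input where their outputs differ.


This is a faithful refactor — min/max/abs usage differs; constant usage differs; arithmetic usage differs; boolean connective usage differs, but the computed results match everywhere.
As a probe, take x=-2, y=0: f runs t becomes 2; next ((min(abs(t), (-(-6))) == max(y, 0)) and ((y - x) < (4 * x))) evaluates to false; next x becomes 0; next t becomes 2; next final value 2; g runs t becomes 2; next (not (not ((not (not (min(abs(t), (-(-6))) == max(y, 0)))) and (not (not ((y - x) < (4 * x))))))) evaluates to false; next x becomes 0; next t becomes 2; next final value 2; both end at 2.
An exhaustive pass over the 54 declared inputs shows identical outputs.
verdict: equivalent


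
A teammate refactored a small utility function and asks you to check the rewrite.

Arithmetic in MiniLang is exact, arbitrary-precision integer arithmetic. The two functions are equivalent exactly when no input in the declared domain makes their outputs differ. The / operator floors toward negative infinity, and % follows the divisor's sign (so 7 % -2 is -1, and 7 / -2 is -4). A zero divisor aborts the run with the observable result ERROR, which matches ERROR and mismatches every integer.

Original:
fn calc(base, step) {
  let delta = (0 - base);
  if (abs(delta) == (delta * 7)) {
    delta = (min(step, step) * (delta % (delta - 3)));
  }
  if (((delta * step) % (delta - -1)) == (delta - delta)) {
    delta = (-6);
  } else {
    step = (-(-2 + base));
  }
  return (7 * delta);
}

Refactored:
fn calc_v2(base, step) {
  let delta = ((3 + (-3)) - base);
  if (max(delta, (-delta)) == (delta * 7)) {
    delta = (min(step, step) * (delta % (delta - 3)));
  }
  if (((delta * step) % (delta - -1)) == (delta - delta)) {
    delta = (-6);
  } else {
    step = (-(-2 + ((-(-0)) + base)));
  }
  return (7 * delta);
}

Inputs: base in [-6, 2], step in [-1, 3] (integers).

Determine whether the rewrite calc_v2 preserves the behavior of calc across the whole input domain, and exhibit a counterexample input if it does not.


Comparing the listings, the differences include: arithmetic usage differs, and min/max/abs usage differs, and constant usage differs.
As a probe, take base=-2, step=0: calc runs delta=2, then (abs(delta) == (delta * 7)) is false, then (((delta * step) % (delta - -1)) == (delta - delta)) is true, then delta=-6, then returns -42; calc_v2 runs delta=2, then (max(delta, (-delta)) == (delta * 7)) is false, then (((delta * step) % (delta - -1)) == (delta - delta)) is true, then delta=-6, then returns -42; both end at -42.
Every one of the 45 inputs gives matching results.
verdict: equivalent


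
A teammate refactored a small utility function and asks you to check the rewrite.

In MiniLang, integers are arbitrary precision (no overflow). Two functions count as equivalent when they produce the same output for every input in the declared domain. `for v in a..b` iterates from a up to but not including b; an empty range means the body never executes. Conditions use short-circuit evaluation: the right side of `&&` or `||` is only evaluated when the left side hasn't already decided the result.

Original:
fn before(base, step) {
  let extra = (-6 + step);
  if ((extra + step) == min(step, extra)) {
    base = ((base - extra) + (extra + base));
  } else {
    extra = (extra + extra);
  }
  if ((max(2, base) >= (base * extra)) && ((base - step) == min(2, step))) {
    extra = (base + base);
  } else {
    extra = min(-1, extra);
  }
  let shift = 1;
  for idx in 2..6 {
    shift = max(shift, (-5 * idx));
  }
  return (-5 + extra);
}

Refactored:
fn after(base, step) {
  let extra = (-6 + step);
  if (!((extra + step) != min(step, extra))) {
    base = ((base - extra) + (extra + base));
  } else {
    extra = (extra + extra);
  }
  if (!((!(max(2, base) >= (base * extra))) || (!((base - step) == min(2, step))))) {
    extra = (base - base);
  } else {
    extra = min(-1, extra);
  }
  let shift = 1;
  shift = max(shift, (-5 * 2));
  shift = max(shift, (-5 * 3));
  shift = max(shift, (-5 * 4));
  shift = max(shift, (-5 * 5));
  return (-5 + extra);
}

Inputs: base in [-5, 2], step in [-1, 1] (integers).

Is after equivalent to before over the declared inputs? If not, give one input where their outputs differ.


Take base=2, step=1.
before: extra becomes -5; next ((extra + step) == min(step, extra)) evaluates to false; next extra becomes -10; next ((max(2, base) >= (base * extra)) && ((base - step) == min(2, step))) evaluates to true; next extra becomes 4; next shift becomes 1; next at idx=2:; next shift becomes 1; next at idx=3:; next shift becomes 1; next at idx=4:; next shift becomes 1; next at idx=5:; next shift becomes 1; next final value -1
after: extra becomes -5; next (!((extra + step) != min(step, extra))) evaluates to false; next extra becomes -10; next (!((!(max(2, base) >= (base * extra))) || (!((base - step) == min(2, step))))) evaluates to true; next extra becomes 0; next shift becomes 1; next shift becomes 1; next shift becomes 1; next shift becomes 1; next shift becomes 1; next final value -5
-1 against -5: the behavior changed.
verdict: not equivalent; witness: base=2, step=1


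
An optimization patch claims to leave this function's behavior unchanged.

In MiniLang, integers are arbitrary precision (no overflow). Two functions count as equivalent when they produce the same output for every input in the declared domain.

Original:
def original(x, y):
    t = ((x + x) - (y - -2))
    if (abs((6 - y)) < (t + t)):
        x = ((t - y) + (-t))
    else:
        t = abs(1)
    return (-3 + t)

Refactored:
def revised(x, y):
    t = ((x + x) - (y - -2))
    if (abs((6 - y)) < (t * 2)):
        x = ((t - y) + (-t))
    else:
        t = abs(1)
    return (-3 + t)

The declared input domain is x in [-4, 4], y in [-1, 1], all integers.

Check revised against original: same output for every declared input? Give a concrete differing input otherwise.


The two are interchangeable: constant usage differs; arithmetic usage differs, and every declared input agrees.
Spot check at x=0, y=0 — original: t := -2 | (abs((6 - y)) < (t + t)): false | t := 1 | result -2. revised: t := -2 | (abs((6 - y)) < (t * 2)): false | t := 1 | result -2. Both give -2.
Sweeping the whole domain (27 inputs) finds no disagreement.
verdict: equivalent


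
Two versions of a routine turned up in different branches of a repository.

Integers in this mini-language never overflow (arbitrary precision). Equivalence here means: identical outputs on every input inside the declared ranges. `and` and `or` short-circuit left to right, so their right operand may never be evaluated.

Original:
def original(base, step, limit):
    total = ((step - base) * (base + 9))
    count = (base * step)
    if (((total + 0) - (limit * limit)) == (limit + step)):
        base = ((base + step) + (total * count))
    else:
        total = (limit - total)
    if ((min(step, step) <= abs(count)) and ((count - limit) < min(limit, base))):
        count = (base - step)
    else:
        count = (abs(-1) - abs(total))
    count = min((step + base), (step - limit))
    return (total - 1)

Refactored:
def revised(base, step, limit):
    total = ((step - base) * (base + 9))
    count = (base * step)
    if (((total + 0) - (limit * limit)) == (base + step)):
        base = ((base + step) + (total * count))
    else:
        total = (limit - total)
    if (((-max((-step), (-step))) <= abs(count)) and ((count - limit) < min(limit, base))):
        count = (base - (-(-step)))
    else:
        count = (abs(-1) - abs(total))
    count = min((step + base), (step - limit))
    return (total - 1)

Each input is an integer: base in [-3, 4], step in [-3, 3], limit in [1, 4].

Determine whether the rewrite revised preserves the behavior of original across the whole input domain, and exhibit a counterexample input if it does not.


base=-3, step=-1, limit=4 yields -9 from original but 11 from revised.
verdict: not equivalent; witness: base=-3, step=-1, limit=4


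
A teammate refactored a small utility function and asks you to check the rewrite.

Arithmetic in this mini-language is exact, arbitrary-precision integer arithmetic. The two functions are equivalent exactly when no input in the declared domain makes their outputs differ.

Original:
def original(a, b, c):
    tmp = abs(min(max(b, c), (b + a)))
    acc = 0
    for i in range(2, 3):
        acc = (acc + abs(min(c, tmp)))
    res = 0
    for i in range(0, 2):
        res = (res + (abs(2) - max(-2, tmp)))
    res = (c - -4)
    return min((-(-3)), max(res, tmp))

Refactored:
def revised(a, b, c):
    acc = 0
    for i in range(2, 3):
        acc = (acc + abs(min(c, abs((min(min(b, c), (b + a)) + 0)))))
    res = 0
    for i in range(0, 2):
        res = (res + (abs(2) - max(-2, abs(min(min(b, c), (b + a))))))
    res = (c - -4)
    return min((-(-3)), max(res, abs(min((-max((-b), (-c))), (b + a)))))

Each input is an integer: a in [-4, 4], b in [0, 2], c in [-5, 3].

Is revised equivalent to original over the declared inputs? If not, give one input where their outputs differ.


On input a=-4, b=2, c=-5, original returns 2 while revised returns 3.
verdict: not equivalent; witness: a=-4, b=2, c=-5


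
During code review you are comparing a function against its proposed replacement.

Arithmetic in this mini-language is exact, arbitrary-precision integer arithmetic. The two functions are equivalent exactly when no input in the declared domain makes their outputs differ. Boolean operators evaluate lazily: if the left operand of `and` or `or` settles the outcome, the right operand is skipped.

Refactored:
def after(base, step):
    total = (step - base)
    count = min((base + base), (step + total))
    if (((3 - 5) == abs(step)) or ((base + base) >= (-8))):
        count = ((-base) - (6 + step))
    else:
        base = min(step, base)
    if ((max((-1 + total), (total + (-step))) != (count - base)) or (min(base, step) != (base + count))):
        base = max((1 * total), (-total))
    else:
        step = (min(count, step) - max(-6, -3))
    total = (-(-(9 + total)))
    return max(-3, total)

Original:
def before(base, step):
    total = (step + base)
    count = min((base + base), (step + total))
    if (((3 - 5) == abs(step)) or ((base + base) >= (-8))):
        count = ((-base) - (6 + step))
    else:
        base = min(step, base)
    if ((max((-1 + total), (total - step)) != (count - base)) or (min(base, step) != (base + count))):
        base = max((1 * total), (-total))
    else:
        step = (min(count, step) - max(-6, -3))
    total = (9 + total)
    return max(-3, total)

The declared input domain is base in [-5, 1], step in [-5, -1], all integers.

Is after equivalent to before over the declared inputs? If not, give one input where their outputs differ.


Take base=-5, step=-5.
before: total becomes -10; next count becomes -15; next (((3 - 5) == abs(step)) or ((base + base) >= (-8))) evaluates to false; next base becomes -5; next ((max((-1 + total), (total - step)) != (count - base)) or (min(base, step) != (base + count))) evaluates to true; next base becomes 10; next total becomes -1; next final value -1
after: total becomes 0; next count becomes -10; next (((3 - 5) == abs(step)) or ((base + base) >= (-8))) evaluates to false; next base becomes -5; next ((max((-1 + total), (total + (-step))) != (count - base)) or (min(base, step) != (base + count))) evaluates to true; next base becomes 0; next total becomes 9; next final value 9
-1 and 9 differ, so these are not the same function on this domain.
verdict: not equivalent; witness: base=-5, step=-5


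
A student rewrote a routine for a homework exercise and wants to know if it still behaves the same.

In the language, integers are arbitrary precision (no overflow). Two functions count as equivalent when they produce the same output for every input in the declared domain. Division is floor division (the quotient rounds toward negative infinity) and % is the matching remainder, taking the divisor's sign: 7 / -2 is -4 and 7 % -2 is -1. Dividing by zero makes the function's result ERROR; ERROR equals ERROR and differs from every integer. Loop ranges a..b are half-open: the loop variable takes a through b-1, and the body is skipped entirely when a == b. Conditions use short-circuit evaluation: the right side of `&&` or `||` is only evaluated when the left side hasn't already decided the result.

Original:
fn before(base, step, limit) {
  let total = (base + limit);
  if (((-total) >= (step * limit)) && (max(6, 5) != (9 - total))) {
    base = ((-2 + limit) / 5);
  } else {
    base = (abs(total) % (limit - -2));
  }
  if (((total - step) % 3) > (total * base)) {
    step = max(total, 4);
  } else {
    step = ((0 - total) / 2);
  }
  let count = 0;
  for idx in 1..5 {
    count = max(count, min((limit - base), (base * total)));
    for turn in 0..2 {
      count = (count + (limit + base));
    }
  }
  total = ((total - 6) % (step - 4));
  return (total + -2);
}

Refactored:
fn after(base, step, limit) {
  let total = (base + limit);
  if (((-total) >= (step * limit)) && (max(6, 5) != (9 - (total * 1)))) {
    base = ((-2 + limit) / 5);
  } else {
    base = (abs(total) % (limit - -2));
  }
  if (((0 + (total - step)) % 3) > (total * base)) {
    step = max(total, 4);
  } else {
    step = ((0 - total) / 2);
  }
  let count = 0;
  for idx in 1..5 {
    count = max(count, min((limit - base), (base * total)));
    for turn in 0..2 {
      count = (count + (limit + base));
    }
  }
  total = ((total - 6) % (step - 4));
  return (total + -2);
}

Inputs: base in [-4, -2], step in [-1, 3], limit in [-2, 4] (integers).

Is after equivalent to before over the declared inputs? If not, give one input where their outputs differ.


The two versions differ — the changes include constant usage differs; arithmetic usage differs.
Tracing base=-2, step=0, limit=1: before: total=-1, then (((-total) >= (step * limit)) && (max(6, 5) != (9 - total))) is true, then base=-1, then (((total - step) % 3) > (total * base)) is true, then step=4, then count=0, then (idx=1), then count=1, then (turn=0), then count=1, then (turn=1), then count=1, then (idx=2), then count=1, then (turn=0), then count=1, then (turn=1), then count=1, then (idx=3), then count=1, then (turn=0), then count=1, then (turn=1), then count=1, then (idx=4), then count=1, then (turn=0), then count=1, then (turn=1), then count=1, then a zero divisor aborts: ERROR | after: total=-1, then (((-total) >= (step * limit)) && (max(6, 5) != (9 - (total * 1)))) is true, then base=-1, then (((0 + (total - step)) % 3) > (total * base)) is true, then step=4, then count=0, then (idx=1), then count=1, then (turn=0), then count=1, then (turn=1), then count=1, then (idx=2), then count=1, then (turn=0), then count=1, then (turn=1), then count=1, then (idx=3), then count=1, then (turn=0), then count=1, then (turn=1), then count=1, then (idx=4), then count=1, then (turn=0), then count=1, then (turn=1), then count=1, then a zero divisor aborts: ERROR — matching result ERROR.
An exhaustive pass over the 105 declared inputs shows identical outputs.
verdict: equivalent


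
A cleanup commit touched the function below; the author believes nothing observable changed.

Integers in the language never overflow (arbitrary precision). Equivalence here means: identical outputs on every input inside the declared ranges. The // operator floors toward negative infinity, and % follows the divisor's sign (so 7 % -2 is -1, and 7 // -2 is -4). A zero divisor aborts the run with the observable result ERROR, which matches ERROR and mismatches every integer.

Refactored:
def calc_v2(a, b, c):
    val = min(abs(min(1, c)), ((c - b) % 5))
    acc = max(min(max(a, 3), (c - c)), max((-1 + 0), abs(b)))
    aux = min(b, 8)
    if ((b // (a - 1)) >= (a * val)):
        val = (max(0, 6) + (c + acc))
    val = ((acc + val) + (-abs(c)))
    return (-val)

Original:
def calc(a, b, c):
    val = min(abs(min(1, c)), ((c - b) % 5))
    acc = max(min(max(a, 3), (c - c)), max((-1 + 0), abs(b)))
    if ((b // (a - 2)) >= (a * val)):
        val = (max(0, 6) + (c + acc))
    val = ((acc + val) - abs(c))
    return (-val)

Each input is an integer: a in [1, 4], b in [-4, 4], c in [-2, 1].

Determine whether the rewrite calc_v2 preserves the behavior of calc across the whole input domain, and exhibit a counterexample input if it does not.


Evaluate both at a=1, b=-4, c=-2.
calc: val = 2; acc = 4; ((b // (a - 2)) >= (a * val)) -> true; val = 8; val = 10; return -10
calc_v2: val = 2; acc = 4; aux = -4; division by zero -> ERROR
-10 against ERROR: the behavior changed.
verdict: not equivalent; witness: a=1, b=-4, c=-2


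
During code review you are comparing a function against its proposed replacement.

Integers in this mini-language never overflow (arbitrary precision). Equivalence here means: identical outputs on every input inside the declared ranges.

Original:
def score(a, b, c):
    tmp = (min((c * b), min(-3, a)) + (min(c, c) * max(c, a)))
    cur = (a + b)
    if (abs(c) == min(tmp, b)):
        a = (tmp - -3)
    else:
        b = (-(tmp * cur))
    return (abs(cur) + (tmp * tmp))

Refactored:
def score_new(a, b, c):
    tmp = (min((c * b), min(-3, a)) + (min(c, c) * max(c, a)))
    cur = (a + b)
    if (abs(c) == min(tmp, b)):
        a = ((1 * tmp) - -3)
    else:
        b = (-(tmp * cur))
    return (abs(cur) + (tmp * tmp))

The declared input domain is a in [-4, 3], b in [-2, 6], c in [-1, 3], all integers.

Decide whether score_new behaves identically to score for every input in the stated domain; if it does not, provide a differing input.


Differences: arithmetic usage differs, and constant usage differs — yet all 360 inputs agree.
verdict: equivalent


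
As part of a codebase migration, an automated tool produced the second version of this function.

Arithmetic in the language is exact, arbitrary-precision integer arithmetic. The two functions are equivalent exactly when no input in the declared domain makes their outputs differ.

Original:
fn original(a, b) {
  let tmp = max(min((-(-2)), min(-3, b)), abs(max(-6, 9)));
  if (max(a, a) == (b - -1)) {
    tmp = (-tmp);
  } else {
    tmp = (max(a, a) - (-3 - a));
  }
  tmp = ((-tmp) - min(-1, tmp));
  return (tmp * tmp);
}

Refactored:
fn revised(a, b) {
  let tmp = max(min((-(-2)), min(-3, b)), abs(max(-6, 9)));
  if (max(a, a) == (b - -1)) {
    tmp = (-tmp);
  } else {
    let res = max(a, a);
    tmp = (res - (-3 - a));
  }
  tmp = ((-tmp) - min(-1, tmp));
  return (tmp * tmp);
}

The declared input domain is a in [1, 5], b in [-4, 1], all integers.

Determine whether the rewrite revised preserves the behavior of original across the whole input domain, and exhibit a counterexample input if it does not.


The two versions differ — the changes include statement counts differ; local variable names differ.
Tracing a=1, b=-4: original: tmp = 9; (max(a, a) == (b - -1)) -> false; tmp = 5; tmp = -4; return 16 | revised: tmp = 9; (max(a, a) == (b - -1)) -> false; res = 1; tmp = 5; tmp = -4; return 16 — matching result 16.
Every one of the 30 inputs gives matching results.
verdict: equivalent


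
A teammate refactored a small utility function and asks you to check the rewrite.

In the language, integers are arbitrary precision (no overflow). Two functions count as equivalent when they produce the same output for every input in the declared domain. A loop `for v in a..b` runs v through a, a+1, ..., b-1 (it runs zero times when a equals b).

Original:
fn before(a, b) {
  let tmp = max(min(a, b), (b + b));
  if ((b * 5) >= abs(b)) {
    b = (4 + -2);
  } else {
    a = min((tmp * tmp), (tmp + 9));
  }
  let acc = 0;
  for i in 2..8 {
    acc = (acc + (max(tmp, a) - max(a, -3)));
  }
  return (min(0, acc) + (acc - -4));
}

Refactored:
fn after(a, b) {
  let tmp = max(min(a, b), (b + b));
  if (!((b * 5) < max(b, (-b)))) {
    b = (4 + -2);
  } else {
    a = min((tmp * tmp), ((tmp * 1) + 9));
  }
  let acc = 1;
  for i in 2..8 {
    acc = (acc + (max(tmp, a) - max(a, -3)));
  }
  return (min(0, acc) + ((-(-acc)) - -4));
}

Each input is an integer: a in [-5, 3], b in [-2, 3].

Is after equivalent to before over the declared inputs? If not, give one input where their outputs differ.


Consider the input a=-5, b=-2.
before: tmp becomes -4; next ((b * 5) >= abs(b)) evaluates to false; next a becomes 5; next acc becomes 0; next at i=2:; next acc becomes 0; next at i=3:; next acc becomes 0; next at i=4:; next acc becomes 0; next at i=5:; next acc becomes 0; next at i=6:; next acc becomes 0; next at i=7:; next acc becomes 0; next final value 4
after: tmp becomes -4; next (!((b * 5) < max(b, (-b)))) evaluates to false; next a becomes 5; next acc becomes 1; next at i=2:; next acc becomes 1; next at i=3:; next acc becomes 1; next at i=4:; next acc becomes 1; next at i=5:; next acc becomes 1; next at i=6:; next acc becomes 1; next at i=7:; next acc becomes 1; next final value 5
4 != 5, so the rewrite changes behavior.
verdict: not equivalent; witness: a=-5, b=-2


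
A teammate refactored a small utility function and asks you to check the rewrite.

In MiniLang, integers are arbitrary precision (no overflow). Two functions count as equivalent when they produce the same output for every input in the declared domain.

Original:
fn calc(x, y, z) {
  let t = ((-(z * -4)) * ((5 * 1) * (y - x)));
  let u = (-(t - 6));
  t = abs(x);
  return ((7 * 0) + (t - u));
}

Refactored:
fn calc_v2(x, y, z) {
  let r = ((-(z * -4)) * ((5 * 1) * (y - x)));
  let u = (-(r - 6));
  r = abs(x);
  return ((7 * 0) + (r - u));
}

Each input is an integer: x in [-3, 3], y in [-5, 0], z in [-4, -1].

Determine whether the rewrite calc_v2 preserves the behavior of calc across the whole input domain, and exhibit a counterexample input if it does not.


The two are interchangeable: local variable names differ, and every declared input agrees.
As a probe, take x=-3, y=-4, z=-3: calc runs t := 60 | u := -54 | t := 3 | result 57; calc_v2 runs r := 60 | u := -54 | r := 3 | result 57; both end at 57.
Every one of the 168 inputs gives matching results.
verdict: equivalent


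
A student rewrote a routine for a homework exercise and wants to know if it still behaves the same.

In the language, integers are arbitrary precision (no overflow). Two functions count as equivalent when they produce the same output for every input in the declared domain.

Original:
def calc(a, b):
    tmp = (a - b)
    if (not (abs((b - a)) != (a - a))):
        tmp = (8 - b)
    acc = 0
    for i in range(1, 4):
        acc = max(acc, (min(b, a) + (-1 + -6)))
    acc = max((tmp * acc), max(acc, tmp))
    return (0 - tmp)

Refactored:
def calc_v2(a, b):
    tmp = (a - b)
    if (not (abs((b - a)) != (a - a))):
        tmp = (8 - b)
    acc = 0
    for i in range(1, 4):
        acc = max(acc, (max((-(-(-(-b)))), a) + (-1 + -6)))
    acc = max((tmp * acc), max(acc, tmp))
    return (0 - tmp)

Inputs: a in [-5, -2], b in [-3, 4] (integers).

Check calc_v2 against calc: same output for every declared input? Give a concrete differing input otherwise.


Equivalent. There is a behavioral-looking edit here, yet the outcome never shifts on this domain.
An exhaustive pass over the 32 declared inputs shows identical outputs.
As a probe, take a=-3, b=0: calc runs tmp becomes -3; next (not (abs((b - a)) != (a - a))) evaluates to false; next acc becomes 0; next at i=1:; next acc becomes 0; next at i=2:; next acc becomes 0; next at i=3:; next acc becomes 0; next acc becomes 0; next final value 3; calc_v2 runs tmp becomes -3; next (not (abs((b - a)) != (a - a))) evaluates to false; next acc becomes 0; next at i=1:; next acc becomes 0; next at i=2:; next acc becomes 0; next at i=3:; next acc becomes 0; next acc becomes 0; next final value 3; both end at 3.
verdict: equivalent


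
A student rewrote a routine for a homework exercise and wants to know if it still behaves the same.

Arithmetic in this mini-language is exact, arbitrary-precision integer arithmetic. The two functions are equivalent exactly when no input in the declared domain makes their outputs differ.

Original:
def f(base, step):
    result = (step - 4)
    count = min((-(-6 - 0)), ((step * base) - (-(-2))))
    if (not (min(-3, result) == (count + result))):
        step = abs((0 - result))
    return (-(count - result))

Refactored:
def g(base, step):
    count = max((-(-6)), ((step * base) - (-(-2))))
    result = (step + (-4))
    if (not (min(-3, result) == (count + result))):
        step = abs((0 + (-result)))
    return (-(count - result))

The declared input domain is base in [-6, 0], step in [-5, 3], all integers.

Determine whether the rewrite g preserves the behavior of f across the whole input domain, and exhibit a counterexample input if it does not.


Take base=-6, step=-5.
f: result := -9 | count := 6 | (not (min(-3, result) == (count + result))): true | step := 9 | result -15
g: count := 28 | result := -9 | (not (min(-3, result) == (count + result))): true | step := 9 | result -37
-15 against -37: the behavior changed.
verdict: not equivalent; witness: base=-6, step=-5


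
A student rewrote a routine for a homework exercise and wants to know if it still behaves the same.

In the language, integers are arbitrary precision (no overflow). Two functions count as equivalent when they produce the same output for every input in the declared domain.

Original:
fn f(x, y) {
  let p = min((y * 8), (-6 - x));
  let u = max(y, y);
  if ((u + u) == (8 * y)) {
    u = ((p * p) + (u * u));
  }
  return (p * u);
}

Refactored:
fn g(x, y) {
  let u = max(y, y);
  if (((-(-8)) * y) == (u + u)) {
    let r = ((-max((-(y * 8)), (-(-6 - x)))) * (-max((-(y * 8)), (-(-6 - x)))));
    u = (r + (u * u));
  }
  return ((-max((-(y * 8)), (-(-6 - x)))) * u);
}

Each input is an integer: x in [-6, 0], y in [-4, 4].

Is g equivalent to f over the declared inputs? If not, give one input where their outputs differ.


Reading the diff, among the changes: arithmetic usage differs, plus constant usage differs, plus local variable names differ, plus min/max/abs usage differs.
Spot check at x=-5, y=3 — f: p=-1, then u=3, then ((u + u) == (8 * y)) is false, then returns -3. g: u=3, then (((-(-8)) * y) == (u + u)) is false, then returns -3. Both give -3.
Sweeping the whole domain (63 inputs) finds no disagreement.
verdict: equivalent


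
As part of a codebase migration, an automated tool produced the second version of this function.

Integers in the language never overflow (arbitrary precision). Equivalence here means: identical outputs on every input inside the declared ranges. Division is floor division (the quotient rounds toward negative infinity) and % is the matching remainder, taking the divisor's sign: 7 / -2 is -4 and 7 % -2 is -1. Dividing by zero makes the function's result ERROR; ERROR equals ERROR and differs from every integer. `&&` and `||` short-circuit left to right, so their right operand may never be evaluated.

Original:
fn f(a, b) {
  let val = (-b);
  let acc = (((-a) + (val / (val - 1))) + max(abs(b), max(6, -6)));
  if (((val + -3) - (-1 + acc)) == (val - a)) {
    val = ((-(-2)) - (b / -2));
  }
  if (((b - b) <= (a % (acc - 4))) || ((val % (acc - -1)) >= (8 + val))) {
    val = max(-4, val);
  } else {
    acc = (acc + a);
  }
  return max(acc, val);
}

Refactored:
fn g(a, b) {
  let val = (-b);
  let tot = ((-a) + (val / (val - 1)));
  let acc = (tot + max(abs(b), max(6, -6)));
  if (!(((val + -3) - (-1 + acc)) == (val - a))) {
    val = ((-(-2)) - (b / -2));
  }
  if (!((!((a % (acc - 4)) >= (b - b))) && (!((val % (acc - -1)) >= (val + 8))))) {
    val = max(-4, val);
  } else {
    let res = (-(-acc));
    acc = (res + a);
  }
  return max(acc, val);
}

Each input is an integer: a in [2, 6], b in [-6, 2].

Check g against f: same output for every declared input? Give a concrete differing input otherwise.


There is a counterexample at a=2, b=-6: 6 on one side, 5 on the other.
f: val := 6 | acc := 5 | (((val + -3) - (-1 + acc)) == (val - a)): false | (((b - b) <= (a % (acc - 4))) || ((val % (acc - -1)) >= (8 + val))): true | val := 6 | result 6
g: val := 6 | tot := -1 | acc := 5 | (!(((val + -3) - (-1 + acc)) == (val - a))): true | val := -1 | (!((!((a % (acc - 4)) >= (b - b))) && (!((val % (acc - -1)) >= (val + 8))))): true | val := -1 | result 5
verdict: not equivalent; witness: a=2, b=-6


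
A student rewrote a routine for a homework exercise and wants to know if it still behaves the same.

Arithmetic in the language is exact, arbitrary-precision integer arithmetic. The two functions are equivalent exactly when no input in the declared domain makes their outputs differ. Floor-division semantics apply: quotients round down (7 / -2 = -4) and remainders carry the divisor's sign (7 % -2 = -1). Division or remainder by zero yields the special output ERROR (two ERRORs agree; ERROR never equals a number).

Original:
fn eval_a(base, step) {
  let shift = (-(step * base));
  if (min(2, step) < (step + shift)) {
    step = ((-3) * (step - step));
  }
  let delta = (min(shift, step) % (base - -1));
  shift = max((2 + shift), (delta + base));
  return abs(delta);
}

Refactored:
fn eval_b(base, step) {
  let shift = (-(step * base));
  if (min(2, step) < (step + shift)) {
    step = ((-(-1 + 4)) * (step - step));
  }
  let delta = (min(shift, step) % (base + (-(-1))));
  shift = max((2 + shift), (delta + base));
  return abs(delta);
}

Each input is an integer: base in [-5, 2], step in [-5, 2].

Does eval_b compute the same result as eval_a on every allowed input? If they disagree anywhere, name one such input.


Side by side, the visible changes include: constant usage differs; also arithmetic usage differs.
As a probe, take base=-5, step=2: eval_a runs shift=10, then (min(2, step) < (step + shift)) is true, then step=0, then delta=0, then shift=12, then returns 0; eval_b runs shift=10, then (min(2, step) < (step + shift)) is true, then step=0, then delta=0, then shift=12, then returns 0; both end at 0.
Checked all 64 inputs in the declared domain: the outputs agree on every one.
verdict: equivalent
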